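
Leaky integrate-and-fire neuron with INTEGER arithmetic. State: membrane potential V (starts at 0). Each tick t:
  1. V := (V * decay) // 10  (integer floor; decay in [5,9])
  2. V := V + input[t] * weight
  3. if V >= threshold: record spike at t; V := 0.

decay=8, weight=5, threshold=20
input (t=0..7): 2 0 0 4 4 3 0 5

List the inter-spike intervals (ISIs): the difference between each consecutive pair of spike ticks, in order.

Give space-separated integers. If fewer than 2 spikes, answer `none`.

Answer: 1 3

Derivation:
t=0: input=2 -> V=10
t=1: input=0 -> V=8
t=2: input=0 -> V=6
t=3: input=4 -> V=0 FIRE
t=4: input=4 -> V=0 FIRE
t=5: input=3 -> V=15
t=6: input=0 -> V=12
t=7: input=5 -> V=0 FIRE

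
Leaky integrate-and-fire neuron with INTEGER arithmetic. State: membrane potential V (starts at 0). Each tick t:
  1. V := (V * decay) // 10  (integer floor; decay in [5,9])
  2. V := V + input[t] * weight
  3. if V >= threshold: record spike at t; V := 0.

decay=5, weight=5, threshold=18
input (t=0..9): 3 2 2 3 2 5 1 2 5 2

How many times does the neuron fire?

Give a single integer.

t=0: input=3 -> V=15
t=1: input=2 -> V=17
t=2: input=2 -> V=0 FIRE
t=3: input=3 -> V=15
t=4: input=2 -> V=17
t=5: input=5 -> V=0 FIRE
t=6: input=1 -> V=5
t=7: input=2 -> V=12
t=8: input=5 -> V=0 FIRE
t=9: input=2 -> V=10

Answer: 3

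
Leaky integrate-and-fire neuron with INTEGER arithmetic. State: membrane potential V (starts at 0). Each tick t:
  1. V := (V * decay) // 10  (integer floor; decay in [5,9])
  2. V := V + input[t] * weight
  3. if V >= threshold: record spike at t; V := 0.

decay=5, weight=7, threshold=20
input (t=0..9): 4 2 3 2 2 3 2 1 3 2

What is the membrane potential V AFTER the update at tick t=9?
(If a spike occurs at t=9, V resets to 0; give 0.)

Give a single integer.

t=0: input=4 -> V=0 FIRE
t=1: input=2 -> V=14
t=2: input=3 -> V=0 FIRE
t=3: input=2 -> V=14
t=4: input=2 -> V=0 FIRE
t=5: input=3 -> V=0 FIRE
t=6: input=2 -> V=14
t=7: input=1 -> V=14
t=8: input=3 -> V=0 FIRE
t=9: input=2 -> V=14

Answer: 14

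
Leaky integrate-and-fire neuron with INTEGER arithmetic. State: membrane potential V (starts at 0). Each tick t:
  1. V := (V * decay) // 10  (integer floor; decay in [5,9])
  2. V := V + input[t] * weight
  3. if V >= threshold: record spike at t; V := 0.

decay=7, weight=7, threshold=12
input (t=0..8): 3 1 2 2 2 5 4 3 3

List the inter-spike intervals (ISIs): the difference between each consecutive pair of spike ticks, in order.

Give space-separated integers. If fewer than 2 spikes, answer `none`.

Answer: 2 1 1 1 1 1 1

Derivation:
t=0: input=3 -> V=0 FIRE
t=1: input=1 -> V=7
t=2: input=2 -> V=0 FIRE
t=3: input=2 -> V=0 FIRE
t=4: input=2 -> V=0 FIRE
t=5: input=5 -> V=0 FIRE
t=6: input=4 -> V=0 FIRE
t=7: input=3 -> V=0 FIRE
t=8: input=3 -> V=0 FIRE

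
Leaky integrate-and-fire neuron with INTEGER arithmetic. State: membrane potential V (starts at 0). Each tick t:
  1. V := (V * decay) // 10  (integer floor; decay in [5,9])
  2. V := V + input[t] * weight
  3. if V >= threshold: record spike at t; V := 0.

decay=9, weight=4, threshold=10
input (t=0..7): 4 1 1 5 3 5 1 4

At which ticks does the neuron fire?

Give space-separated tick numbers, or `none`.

Answer: 0 3 4 5 7

Derivation:
t=0: input=4 -> V=0 FIRE
t=1: input=1 -> V=4
t=2: input=1 -> V=7
t=3: input=5 -> V=0 FIRE
t=4: input=3 -> V=0 FIRE
t=5: input=5 -> V=0 FIRE
t=6: input=1 -> V=4
t=7: input=4 -> V=0 FIRE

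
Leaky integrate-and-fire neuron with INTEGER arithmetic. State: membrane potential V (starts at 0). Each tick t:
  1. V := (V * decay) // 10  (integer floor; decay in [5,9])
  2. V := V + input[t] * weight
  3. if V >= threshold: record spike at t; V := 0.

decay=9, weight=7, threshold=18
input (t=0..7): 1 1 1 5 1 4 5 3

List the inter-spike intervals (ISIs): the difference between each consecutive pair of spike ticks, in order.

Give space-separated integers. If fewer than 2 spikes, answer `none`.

Answer: 1 2 1 1

Derivation:
t=0: input=1 -> V=7
t=1: input=1 -> V=13
t=2: input=1 -> V=0 FIRE
t=3: input=5 -> V=0 FIRE
t=4: input=1 -> V=7
t=5: input=4 -> V=0 FIRE
t=6: input=5 -> V=0 FIRE
t=7: input=3 -> V=0 FIRE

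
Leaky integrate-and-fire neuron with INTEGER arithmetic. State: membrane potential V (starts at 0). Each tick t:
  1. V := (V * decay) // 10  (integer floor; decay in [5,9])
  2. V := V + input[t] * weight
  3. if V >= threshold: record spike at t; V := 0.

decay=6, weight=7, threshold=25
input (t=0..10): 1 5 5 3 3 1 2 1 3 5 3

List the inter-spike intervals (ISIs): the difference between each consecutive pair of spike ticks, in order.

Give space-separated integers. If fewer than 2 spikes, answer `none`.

t=0: input=1 -> V=7
t=1: input=5 -> V=0 FIRE
t=2: input=5 -> V=0 FIRE
t=3: input=3 -> V=21
t=4: input=3 -> V=0 FIRE
t=5: input=1 -> V=7
t=6: input=2 -> V=18
t=7: input=1 -> V=17
t=8: input=3 -> V=0 FIRE
t=9: input=5 -> V=0 FIRE
t=10: input=3 -> V=21

Answer: 1 2 4 1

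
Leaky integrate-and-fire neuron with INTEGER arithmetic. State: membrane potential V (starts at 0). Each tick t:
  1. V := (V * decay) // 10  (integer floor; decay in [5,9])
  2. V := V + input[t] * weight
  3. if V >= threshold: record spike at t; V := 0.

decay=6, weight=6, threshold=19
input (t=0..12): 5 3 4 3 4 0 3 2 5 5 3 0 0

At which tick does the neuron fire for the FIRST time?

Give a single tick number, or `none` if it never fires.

t=0: input=5 -> V=0 FIRE
t=1: input=3 -> V=18
t=2: input=4 -> V=0 FIRE
t=3: input=3 -> V=18
t=4: input=4 -> V=0 FIRE
t=5: input=0 -> V=0
t=6: input=3 -> V=18
t=7: input=2 -> V=0 FIRE
t=8: input=5 -> V=0 FIRE
t=9: input=5 -> V=0 FIRE
t=10: input=3 -> V=18
t=11: input=0 -> V=10
t=12: input=0 -> V=6

Answer: 0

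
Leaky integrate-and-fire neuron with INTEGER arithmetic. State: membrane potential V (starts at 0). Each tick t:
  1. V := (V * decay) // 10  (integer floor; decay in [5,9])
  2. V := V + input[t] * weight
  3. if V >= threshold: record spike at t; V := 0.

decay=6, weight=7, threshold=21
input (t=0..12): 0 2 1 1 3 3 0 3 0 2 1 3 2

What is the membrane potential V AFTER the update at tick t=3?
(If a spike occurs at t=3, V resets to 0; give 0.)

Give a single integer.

Answer: 16

Derivation:
t=0: input=0 -> V=0
t=1: input=2 -> V=14
t=2: input=1 -> V=15
t=3: input=1 -> V=16
t=4: input=3 -> V=0 FIRE
t=5: input=3 -> V=0 FIRE
t=6: input=0 -> V=0
t=7: input=3 -> V=0 FIRE
t=8: input=0 -> V=0
t=9: input=2 -> V=14
t=10: input=1 -> V=15
t=11: input=3 -> V=0 FIRE
t=12: input=2 -> V=14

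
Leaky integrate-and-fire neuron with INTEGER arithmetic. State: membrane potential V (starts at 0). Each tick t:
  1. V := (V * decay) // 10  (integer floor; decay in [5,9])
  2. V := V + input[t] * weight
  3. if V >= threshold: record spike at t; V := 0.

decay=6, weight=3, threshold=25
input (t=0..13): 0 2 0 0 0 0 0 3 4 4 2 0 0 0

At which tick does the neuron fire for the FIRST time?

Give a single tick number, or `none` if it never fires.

Answer: none

Derivation:
t=0: input=0 -> V=0
t=1: input=2 -> V=6
t=2: input=0 -> V=3
t=3: input=0 -> V=1
t=4: input=0 -> V=0
t=5: input=0 -> V=0
t=6: input=0 -> V=0
t=7: input=3 -> V=9
t=8: input=4 -> V=17
t=9: input=4 -> V=22
t=10: input=2 -> V=19
t=11: input=0 -> V=11
t=12: input=0 -> V=6
t=13: input=0 -> V=3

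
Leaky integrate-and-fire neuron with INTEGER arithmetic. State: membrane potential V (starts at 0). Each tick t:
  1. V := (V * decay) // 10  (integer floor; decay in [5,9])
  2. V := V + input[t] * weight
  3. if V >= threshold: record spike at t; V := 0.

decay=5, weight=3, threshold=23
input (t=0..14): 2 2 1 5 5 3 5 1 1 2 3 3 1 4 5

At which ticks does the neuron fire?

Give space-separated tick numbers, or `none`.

Answer: 4 14

Derivation:
t=0: input=2 -> V=6
t=1: input=2 -> V=9
t=2: input=1 -> V=7
t=3: input=5 -> V=18
t=4: input=5 -> V=0 FIRE
t=5: input=3 -> V=9
t=6: input=5 -> V=19
t=7: input=1 -> V=12
t=8: input=1 -> V=9
t=9: input=2 -> V=10
t=10: input=3 -> V=14
t=11: input=3 -> V=16
t=12: input=1 -> V=11
t=13: input=4 -> V=17
t=14: input=5 -> V=0 FIRE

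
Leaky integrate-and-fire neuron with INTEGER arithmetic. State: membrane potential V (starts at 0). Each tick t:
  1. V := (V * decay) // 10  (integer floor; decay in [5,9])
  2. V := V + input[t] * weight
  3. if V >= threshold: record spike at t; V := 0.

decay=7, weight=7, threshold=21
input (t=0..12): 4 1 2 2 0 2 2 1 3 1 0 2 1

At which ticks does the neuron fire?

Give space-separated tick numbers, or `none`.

t=0: input=4 -> V=0 FIRE
t=1: input=1 -> V=7
t=2: input=2 -> V=18
t=3: input=2 -> V=0 FIRE
t=4: input=0 -> V=0
t=5: input=2 -> V=14
t=6: input=2 -> V=0 FIRE
t=7: input=1 -> V=7
t=8: input=3 -> V=0 FIRE
t=9: input=1 -> V=7
t=10: input=0 -> V=4
t=11: input=2 -> V=16
t=12: input=1 -> V=18

Answer: 0 3 6 8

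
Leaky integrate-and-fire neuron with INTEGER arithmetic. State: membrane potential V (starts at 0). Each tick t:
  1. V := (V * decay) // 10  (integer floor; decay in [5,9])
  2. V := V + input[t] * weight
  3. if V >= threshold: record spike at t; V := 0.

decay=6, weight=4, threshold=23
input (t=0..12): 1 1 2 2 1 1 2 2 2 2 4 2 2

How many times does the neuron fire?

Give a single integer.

Answer: 1

Derivation:
t=0: input=1 -> V=4
t=1: input=1 -> V=6
t=2: input=2 -> V=11
t=3: input=2 -> V=14
t=4: input=1 -> V=12
t=5: input=1 -> V=11
t=6: input=2 -> V=14
t=7: input=2 -> V=16
t=8: input=2 -> V=17
t=9: input=2 -> V=18
t=10: input=4 -> V=0 FIRE
t=11: input=2 -> V=8
t=12: input=2 -> V=12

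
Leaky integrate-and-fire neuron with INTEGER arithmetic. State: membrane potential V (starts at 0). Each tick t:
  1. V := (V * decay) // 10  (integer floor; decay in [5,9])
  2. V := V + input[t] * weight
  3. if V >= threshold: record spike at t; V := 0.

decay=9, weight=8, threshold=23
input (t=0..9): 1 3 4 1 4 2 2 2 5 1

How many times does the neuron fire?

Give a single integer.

Answer: 5

Derivation:
t=0: input=1 -> V=8
t=1: input=3 -> V=0 FIRE
t=2: input=4 -> V=0 FIRE
t=3: input=1 -> V=8
t=4: input=4 -> V=0 FIRE
t=5: input=2 -> V=16
t=6: input=2 -> V=0 FIRE
t=7: input=2 -> V=16
t=8: input=5 -> V=0 FIRE
t=9: input=1 -> V=8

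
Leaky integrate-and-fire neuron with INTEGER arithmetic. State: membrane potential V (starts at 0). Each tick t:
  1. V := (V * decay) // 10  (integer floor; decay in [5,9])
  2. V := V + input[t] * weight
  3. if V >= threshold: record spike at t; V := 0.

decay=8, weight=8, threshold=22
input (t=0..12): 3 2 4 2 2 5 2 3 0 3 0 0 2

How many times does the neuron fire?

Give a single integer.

t=0: input=3 -> V=0 FIRE
t=1: input=2 -> V=16
t=2: input=4 -> V=0 FIRE
t=3: input=2 -> V=16
t=4: input=2 -> V=0 FIRE
t=5: input=5 -> V=0 FIRE
t=6: input=2 -> V=16
t=7: input=3 -> V=0 FIRE
t=8: input=0 -> V=0
t=9: input=3 -> V=0 FIRE
t=10: input=0 -> V=0
t=11: input=0 -> V=0
t=12: input=2 -> V=16

Answer: 6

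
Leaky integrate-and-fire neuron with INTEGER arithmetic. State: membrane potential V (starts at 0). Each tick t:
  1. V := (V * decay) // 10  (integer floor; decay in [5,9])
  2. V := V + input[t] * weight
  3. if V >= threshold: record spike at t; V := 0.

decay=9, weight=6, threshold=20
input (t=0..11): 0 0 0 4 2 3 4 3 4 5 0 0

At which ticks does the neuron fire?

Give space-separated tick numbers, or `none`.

Answer: 3 5 6 8 9

Derivation:
t=0: input=0 -> V=0
t=1: input=0 -> V=0
t=2: input=0 -> V=0
t=3: input=4 -> V=0 FIRE
t=4: input=2 -> V=12
t=5: input=3 -> V=0 FIRE
t=6: input=4 -> V=0 FIRE
t=7: input=3 -> V=18
t=8: input=4 -> V=0 FIRE
t=9: input=5 -> V=0 FIRE
t=10: input=0 -> V=0
t=11: input=0 -> V=0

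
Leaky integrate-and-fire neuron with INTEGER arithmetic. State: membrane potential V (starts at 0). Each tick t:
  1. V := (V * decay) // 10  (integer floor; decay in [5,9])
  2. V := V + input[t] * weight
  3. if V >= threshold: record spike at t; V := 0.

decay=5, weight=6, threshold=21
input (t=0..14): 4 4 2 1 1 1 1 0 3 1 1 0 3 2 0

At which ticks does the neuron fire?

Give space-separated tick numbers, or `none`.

Answer: 0 1 8 13

Derivation:
t=0: input=4 -> V=0 FIRE
t=1: input=4 -> V=0 FIRE
t=2: input=2 -> V=12
t=3: input=1 -> V=12
t=4: input=1 -> V=12
t=5: input=1 -> V=12
t=6: input=1 -> V=12
t=7: input=0 -> V=6
t=8: input=3 -> V=0 FIRE
t=9: input=1 -> V=6
t=10: input=1 -> V=9
t=11: input=0 -> V=4
t=12: input=3 -> V=20
t=13: input=2 -> V=0 FIRE
t=14: input=0 -> V=0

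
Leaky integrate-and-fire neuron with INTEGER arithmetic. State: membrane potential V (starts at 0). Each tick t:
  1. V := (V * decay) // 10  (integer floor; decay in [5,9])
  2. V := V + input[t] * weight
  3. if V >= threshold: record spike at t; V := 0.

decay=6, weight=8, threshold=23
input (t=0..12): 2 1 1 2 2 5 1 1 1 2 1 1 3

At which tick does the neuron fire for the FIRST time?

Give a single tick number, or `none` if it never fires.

Answer: 3

Derivation:
t=0: input=2 -> V=16
t=1: input=1 -> V=17
t=2: input=1 -> V=18
t=3: input=2 -> V=0 FIRE
t=4: input=2 -> V=16
t=5: input=5 -> V=0 FIRE
t=6: input=1 -> V=8
t=7: input=1 -> V=12
t=8: input=1 -> V=15
t=9: input=2 -> V=0 FIRE
t=10: input=1 -> V=8
t=11: input=1 -> V=12
t=12: input=3 -> V=0 FIRE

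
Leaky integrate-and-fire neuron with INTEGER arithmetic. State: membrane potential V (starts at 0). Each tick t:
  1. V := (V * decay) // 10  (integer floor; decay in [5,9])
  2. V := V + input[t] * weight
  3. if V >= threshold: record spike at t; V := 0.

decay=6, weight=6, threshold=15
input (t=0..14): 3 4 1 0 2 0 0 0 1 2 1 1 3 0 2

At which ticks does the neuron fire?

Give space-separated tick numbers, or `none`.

Answer: 0 1 9 12

Derivation:
t=0: input=3 -> V=0 FIRE
t=1: input=4 -> V=0 FIRE
t=2: input=1 -> V=6
t=3: input=0 -> V=3
t=4: input=2 -> V=13
t=5: input=0 -> V=7
t=6: input=0 -> V=4
t=7: input=0 -> V=2
t=8: input=1 -> V=7
t=9: input=2 -> V=0 FIRE
t=10: input=1 -> V=6
t=11: input=1 -> V=9
t=12: input=3 -> V=0 FIRE
t=13: input=0 -> V=0
t=14: input=2 -> V=12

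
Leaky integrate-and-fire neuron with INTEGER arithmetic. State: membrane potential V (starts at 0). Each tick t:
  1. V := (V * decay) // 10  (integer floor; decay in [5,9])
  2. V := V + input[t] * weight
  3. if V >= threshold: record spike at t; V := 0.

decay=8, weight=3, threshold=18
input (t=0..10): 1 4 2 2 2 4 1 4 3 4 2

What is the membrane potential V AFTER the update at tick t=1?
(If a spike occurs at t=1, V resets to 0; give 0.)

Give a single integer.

t=0: input=1 -> V=3
t=1: input=4 -> V=14
t=2: input=2 -> V=17
t=3: input=2 -> V=0 FIRE
t=4: input=2 -> V=6
t=5: input=4 -> V=16
t=6: input=1 -> V=15
t=7: input=4 -> V=0 FIRE
t=8: input=3 -> V=9
t=9: input=4 -> V=0 FIRE
t=10: input=2 -> V=6

Answer: 14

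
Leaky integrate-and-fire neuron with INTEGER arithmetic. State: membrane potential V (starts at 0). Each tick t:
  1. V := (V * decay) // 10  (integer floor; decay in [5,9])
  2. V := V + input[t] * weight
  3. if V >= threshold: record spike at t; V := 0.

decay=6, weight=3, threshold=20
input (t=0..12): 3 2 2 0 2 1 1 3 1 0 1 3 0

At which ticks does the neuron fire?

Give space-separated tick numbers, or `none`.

Answer: none

Derivation:
t=0: input=3 -> V=9
t=1: input=2 -> V=11
t=2: input=2 -> V=12
t=3: input=0 -> V=7
t=4: input=2 -> V=10
t=5: input=1 -> V=9
t=6: input=1 -> V=8
t=7: input=3 -> V=13
t=8: input=1 -> V=10
t=9: input=0 -> V=6
t=10: input=1 -> V=6
t=11: input=3 -> V=12
t=12: input=0 -> V=7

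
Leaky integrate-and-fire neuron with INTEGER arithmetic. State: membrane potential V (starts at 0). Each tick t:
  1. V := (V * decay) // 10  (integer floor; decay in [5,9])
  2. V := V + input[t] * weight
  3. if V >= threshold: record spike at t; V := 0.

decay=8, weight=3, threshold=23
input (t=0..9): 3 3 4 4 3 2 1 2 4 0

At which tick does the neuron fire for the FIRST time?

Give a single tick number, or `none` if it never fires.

t=0: input=3 -> V=9
t=1: input=3 -> V=16
t=2: input=4 -> V=0 FIRE
t=3: input=4 -> V=12
t=4: input=3 -> V=18
t=5: input=2 -> V=20
t=6: input=1 -> V=19
t=7: input=2 -> V=21
t=8: input=4 -> V=0 FIRE
t=9: input=0 -> V=0

Answer: 2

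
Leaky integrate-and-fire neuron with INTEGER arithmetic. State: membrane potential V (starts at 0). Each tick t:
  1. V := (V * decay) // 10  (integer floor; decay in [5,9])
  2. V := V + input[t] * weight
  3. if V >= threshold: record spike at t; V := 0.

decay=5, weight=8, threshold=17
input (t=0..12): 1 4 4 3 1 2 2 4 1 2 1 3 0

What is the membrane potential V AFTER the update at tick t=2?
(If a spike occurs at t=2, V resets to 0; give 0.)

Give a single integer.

Answer: 0

Derivation:
t=0: input=1 -> V=8
t=1: input=4 -> V=0 FIRE
t=2: input=4 -> V=0 FIRE
t=3: input=3 -> V=0 FIRE
t=4: input=1 -> V=8
t=5: input=2 -> V=0 FIRE
t=6: input=2 -> V=16
t=7: input=4 -> V=0 FIRE
t=8: input=1 -> V=8
t=9: input=2 -> V=0 FIRE
t=10: input=1 -> V=8
t=11: input=3 -> V=0 FIRE
t=12: input=0 -> V=0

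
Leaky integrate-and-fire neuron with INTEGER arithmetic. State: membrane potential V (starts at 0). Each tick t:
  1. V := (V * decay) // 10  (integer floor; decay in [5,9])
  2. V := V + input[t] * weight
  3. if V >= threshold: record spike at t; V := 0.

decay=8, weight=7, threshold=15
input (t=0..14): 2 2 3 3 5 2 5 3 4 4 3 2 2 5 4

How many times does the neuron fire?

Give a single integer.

Answer: 12

Derivation:
t=0: input=2 -> V=14
t=1: input=2 -> V=0 FIRE
t=2: input=3 -> V=0 FIRE
t=3: input=3 -> V=0 FIRE
t=4: input=5 -> V=0 FIRE
t=5: input=2 -> V=14
t=6: input=5 -> V=0 FIRE
t=7: input=3 -> V=0 FIRE
t=8: input=4 -> V=0 FIRE
t=9: input=4 -> V=0 FIRE
t=10: input=3 -> V=0 FIRE
t=11: input=2 -> V=14
t=12: input=2 -> V=0 FIRE
t=13: input=5 -> V=0 FIRE
t=14: input=4 -> V=0 FIRE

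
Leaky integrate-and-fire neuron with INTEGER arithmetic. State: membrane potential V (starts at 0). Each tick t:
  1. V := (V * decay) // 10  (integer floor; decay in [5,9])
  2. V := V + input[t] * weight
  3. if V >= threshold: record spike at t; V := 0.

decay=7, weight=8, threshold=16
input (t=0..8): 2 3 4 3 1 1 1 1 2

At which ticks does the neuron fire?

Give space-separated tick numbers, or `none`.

t=0: input=2 -> V=0 FIRE
t=1: input=3 -> V=0 FIRE
t=2: input=4 -> V=0 FIRE
t=3: input=3 -> V=0 FIRE
t=4: input=1 -> V=8
t=5: input=1 -> V=13
t=6: input=1 -> V=0 FIRE
t=7: input=1 -> V=8
t=8: input=2 -> V=0 FIRE

Answer: 0 1 2 3 6 8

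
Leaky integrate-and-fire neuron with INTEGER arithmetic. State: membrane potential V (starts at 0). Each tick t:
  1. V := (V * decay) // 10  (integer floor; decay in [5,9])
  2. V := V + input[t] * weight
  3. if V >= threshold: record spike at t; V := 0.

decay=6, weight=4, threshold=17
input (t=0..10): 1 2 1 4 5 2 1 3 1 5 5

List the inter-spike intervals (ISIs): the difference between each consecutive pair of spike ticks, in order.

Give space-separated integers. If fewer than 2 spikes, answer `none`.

Answer: 1 5 1

Derivation:
t=0: input=1 -> V=4
t=1: input=2 -> V=10
t=2: input=1 -> V=10
t=3: input=4 -> V=0 FIRE
t=4: input=5 -> V=0 FIRE
t=5: input=2 -> V=8
t=6: input=1 -> V=8
t=7: input=3 -> V=16
t=8: input=1 -> V=13
t=9: input=5 -> V=0 FIRE
t=10: input=5 -> V=0 FIRE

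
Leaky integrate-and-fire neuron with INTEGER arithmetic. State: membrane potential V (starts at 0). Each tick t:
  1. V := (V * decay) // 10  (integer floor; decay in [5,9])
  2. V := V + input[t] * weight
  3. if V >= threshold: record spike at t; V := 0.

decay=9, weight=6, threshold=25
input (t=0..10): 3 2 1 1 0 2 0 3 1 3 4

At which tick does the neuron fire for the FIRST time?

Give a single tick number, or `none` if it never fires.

Answer: 1

Derivation:
t=0: input=3 -> V=18
t=1: input=2 -> V=0 FIRE
t=2: input=1 -> V=6
t=3: input=1 -> V=11
t=4: input=0 -> V=9
t=5: input=2 -> V=20
t=6: input=0 -> V=18
t=7: input=3 -> V=0 FIRE
t=8: input=1 -> V=6
t=9: input=3 -> V=23
t=10: input=4 -> V=0 FIRE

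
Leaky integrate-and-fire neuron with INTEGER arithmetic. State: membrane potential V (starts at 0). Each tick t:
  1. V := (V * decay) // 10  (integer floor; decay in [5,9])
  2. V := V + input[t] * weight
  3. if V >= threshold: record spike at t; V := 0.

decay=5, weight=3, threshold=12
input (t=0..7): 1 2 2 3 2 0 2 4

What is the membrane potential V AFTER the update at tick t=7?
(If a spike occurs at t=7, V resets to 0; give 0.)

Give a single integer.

t=0: input=1 -> V=3
t=1: input=2 -> V=7
t=2: input=2 -> V=9
t=3: input=3 -> V=0 FIRE
t=4: input=2 -> V=6
t=5: input=0 -> V=3
t=6: input=2 -> V=7
t=7: input=4 -> V=0 FIRE

Answer: 0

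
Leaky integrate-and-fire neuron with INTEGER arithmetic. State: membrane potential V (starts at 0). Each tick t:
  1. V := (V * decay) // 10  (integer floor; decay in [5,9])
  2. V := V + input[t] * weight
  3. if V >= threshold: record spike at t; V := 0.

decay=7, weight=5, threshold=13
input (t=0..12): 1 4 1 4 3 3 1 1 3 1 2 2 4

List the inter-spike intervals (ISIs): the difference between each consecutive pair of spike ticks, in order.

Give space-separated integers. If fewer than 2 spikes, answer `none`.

t=0: input=1 -> V=5
t=1: input=4 -> V=0 FIRE
t=2: input=1 -> V=5
t=3: input=4 -> V=0 FIRE
t=4: input=3 -> V=0 FIRE
t=5: input=3 -> V=0 FIRE
t=6: input=1 -> V=5
t=7: input=1 -> V=8
t=8: input=3 -> V=0 FIRE
t=9: input=1 -> V=5
t=10: input=2 -> V=0 FIRE
t=11: input=2 -> V=10
t=12: input=4 -> V=0 FIRE

Answer: 2 1 1 3 2 2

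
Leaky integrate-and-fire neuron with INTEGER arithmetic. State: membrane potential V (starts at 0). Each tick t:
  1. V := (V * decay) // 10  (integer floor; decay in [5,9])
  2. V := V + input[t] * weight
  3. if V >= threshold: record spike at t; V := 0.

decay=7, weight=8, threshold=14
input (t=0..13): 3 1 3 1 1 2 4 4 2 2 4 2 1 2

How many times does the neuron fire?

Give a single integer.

t=0: input=3 -> V=0 FIRE
t=1: input=1 -> V=8
t=2: input=3 -> V=0 FIRE
t=3: input=1 -> V=8
t=4: input=1 -> V=13
t=5: input=2 -> V=0 FIRE
t=6: input=4 -> V=0 FIRE
t=7: input=4 -> V=0 FIRE
t=8: input=2 -> V=0 FIRE
t=9: input=2 -> V=0 FIRE
t=10: input=4 -> V=0 FIRE
t=11: input=2 -> V=0 FIRE
t=12: input=1 -> V=8
t=13: input=2 -> V=0 FIRE

Answer: 10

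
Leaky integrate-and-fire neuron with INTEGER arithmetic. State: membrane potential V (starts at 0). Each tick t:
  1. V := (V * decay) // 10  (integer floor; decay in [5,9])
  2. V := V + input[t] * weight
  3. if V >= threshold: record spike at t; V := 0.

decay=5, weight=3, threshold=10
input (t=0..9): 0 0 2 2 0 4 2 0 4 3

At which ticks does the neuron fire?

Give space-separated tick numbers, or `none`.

Answer: 5 8

Derivation:
t=0: input=0 -> V=0
t=1: input=0 -> V=0
t=2: input=2 -> V=6
t=3: input=2 -> V=9
t=4: input=0 -> V=4
t=5: input=4 -> V=0 FIRE
t=6: input=2 -> V=6
t=7: input=0 -> V=3
t=8: input=4 -> V=0 FIRE
t=9: input=3 -> V=9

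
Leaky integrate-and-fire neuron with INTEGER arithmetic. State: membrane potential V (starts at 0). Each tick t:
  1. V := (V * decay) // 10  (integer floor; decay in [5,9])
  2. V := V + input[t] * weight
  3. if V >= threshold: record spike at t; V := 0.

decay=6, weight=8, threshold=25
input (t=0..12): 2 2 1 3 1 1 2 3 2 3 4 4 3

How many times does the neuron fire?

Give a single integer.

t=0: input=2 -> V=16
t=1: input=2 -> V=0 FIRE
t=2: input=1 -> V=8
t=3: input=3 -> V=0 FIRE
t=4: input=1 -> V=8
t=5: input=1 -> V=12
t=6: input=2 -> V=23
t=7: input=3 -> V=0 FIRE
t=8: input=2 -> V=16
t=9: input=3 -> V=0 FIRE
t=10: input=4 -> V=0 FIRE
t=11: input=4 -> V=0 FIRE
t=12: input=3 -> V=24

Answer: 6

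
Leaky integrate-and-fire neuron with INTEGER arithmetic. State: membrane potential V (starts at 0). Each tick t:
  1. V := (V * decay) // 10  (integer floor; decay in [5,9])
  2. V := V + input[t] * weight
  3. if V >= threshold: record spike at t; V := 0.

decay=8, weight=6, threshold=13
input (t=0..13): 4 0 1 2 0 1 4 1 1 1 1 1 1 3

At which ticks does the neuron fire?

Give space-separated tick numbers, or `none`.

Answer: 0 3 6 9 12 13

Derivation:
t=0: input=4 -> V=0 FIRE
t=1: input=0 -> V=0
t=2: input=1 -> V=6
t=3: input=2 -> V=0 FIRE
t=4: input=0 -> V=0
t=5: input=1 -> V=6
t=6: input=4 -> V=0 FIRE
t=7: input=1 -> V=6
t=8: input=1 -> V=10
t=9: input=1 -> V=0 FIRE
t=10: input=1 -> V=6
t=11: input=1 -> V=10
t=12: input=1 -> V=0 FIRE
t=13: input=3 -> V=0 FIRE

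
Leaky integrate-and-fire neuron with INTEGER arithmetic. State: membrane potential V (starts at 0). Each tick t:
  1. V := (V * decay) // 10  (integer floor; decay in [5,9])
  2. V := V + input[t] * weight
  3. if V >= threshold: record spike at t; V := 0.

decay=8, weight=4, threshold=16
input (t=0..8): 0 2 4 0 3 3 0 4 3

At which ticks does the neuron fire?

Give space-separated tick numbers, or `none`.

t=0: input=0 -> V=0
t=1: input=2 -> V=8
t=2: input=4 -> V=0 FIRE
t=3: input=0 -> V=0
t=4: input=3 -> V=12
t=5: input=3 -> V=0 FIRE
t=6: input=0 -> V=0
t=7: input=4 -> V=0 FIRE
t=8: input=3 -> V=12

Answer: 2 5 7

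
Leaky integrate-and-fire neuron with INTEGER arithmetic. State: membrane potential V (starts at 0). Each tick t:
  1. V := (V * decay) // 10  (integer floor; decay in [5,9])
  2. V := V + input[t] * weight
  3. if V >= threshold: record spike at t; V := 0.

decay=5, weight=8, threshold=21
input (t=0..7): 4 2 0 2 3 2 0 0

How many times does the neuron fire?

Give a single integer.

t=0: input=4 -> V=0 FIRE
t=1: input=2 -> V=16
t=2: input=0 -> V=8
t=3: input=2 -> V=20
t=4: input=3 -> V=0 FIRE
t=5: input=2 -> V=16
t=6: input=0 -> V=8
t=7: input=0 -> V=4

Answer: 2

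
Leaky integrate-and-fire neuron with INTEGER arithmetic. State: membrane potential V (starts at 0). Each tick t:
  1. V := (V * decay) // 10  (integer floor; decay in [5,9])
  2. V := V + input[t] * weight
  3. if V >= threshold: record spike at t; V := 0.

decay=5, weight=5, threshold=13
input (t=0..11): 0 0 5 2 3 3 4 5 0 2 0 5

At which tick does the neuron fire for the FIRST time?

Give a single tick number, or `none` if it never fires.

t=0: input=0 -> V=0
t=1: input=0 -> V=0
t=2: input=5 -> V=0 FIRE
t=3: input=2 -> V=10
t=4: input=3 -> V=0 FIRE
t=5: input=3 -> V=0 FIRE
t=6: input=4 -> V=0 FIRE
t=7: input=5 -> V=0 FIRE
t=8: input=0 -> V=0
t=9: input=2 -> V=10
t=10: input=0 -> V=5
t=11: input=5 -> V=0 FIRE

Answer: 2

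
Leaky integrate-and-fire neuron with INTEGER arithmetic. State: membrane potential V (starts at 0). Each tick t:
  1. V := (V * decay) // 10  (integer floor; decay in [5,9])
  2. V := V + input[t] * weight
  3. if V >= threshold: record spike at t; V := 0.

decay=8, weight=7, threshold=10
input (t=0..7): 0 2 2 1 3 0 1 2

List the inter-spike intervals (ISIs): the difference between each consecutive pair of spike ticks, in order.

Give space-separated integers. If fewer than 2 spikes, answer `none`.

t=0: input=0 -> V=0
t=1: input=2 -> V=0 FIRE
t=2: input=2 -> V=0 FIRE
t=3: input=1 -> V=7
t=4: input=3 -> V=0 FIRE
t=5: input=0 -> V=0
t=6: input=1 -> V=7
t=7: input=2 -> V=0 FIRE

Answer: 1 2 3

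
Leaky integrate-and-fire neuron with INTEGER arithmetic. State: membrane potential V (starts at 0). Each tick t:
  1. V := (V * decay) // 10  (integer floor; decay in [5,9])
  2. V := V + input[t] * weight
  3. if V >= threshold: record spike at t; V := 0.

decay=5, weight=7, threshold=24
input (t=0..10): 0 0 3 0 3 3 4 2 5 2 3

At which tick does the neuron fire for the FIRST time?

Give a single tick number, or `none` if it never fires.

t=0: input=0 -> V=0
t=1: input=0 -> V=0
t=2: input=3 -> V=21
t=3: input=0 -> V=10
t=4: input=3 -> V=0 FIRE
t=5: input=3 -> V=21
t=6: input=4 -> V=0 FIRE
t=7: input=2 -> V=14
t=8: input=5 -> V=0 FIRE
t=9: input=2 -> V=14
t=10: input=3 -> V=0 FIRE

Answer: 4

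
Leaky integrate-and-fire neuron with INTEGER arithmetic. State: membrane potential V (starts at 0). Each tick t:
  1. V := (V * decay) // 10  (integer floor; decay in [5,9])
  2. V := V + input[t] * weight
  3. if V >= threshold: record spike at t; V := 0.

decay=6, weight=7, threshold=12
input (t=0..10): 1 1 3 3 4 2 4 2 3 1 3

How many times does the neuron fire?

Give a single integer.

t=0: input=1 -> V=7
t=1: input=1 -> V=11
t=2: input=3 -> V=0 FIRE
t=3: input=3 -> V=0 FIRE
t=4: input=4 -> V=0 FIRE
t=5: input=2 -> V=0 FIRE
t=6: input=4 -> V=0 FIRE
t=7: input=2 -> V=0 FIRE
t=8: input=3 -> V=0 FIRE
t=9: input=1 -> V=7
t=10: input=3 -> V=0 FIRE

Answer: 8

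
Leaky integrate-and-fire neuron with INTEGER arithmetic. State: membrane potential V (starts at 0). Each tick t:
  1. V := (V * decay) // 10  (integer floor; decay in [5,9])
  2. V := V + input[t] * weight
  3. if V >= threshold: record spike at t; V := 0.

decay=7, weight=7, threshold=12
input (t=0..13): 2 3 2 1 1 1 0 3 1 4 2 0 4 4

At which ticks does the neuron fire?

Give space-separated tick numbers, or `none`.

Answer: 0 1 2 5 7 9 10 12 13

Derivation:
t=0: input=2 -> V=0 FIRE
t=1: input=3 -> V=0 FIRE
t=2: input=2 -> V=0 FIRE
t=3: input=1 -> V=7
t=4: input=1 -> V=11
t=5: input=1 -> V=0 FIRE
t=6: input=0 -> V=0
t=7: input=3 -> V=0 FIRE
t=8: input=1 -> V=7
t=9: input=4 -> V=0 FIRE
t=10: input=2 -> V=0 FIRE
t=11: input=0 -> V=0
t=12: input=4 -> V=0 FIRE
t=13: input=4 -> V=0 FIRE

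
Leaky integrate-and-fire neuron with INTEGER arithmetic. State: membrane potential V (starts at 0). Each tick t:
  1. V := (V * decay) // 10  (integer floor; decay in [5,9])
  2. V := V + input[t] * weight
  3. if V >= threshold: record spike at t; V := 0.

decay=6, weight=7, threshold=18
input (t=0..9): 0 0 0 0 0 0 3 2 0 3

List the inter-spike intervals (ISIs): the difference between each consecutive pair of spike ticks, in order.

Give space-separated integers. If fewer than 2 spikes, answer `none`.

t=0: input=0 -> V=0
t=1: input=0 -> V=0
t=2: input=0 -> V=0
t=3: input=0 -> V=0
t=4: input=0 -> V=0
t=5: input=0 -> V=0
t=6: input=3 -> V=0 FIRE
t=7: input=2 -> V=14
t=8: input=0 -> V=8
t=9: input=3 -> V=0 FIRE

Answer: 3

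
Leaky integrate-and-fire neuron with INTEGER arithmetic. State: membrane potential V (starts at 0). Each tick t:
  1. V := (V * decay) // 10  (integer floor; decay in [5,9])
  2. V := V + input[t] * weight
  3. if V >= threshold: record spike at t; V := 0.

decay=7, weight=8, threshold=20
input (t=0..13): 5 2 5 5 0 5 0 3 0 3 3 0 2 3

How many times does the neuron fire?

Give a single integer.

t=0: input=5 -> V=0 FIRE
t=1: input=2 -> V=16
t=2: input=5 -> V=0 FIRE
t=3: input=5 -> V=0 FIRE
t=4: input=0 -> V=0
t=5: input=5 -> V=0 FIRE
t=6: input=0 -> V=0
t=7: input=3 -> V=0 FIRE
t=8: input=0 -> V=0
t=9: input=3 -> V=0 FIRE
t=10: input=3 -> V=0 FIRE
t=11: input=0 -> V=0
t=12: input=2 -> V=16
t=13: input=3 -> V=0 FIRE

Answer: 8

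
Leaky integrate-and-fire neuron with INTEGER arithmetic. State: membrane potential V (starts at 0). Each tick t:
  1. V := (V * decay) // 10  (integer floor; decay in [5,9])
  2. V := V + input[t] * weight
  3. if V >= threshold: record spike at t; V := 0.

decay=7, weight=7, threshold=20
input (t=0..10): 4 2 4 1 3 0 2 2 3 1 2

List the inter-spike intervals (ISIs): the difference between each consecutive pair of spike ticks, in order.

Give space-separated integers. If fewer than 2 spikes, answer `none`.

Answer: 2 2 3 1

Derivation:
t=0: input=4 -> V=0 FIRE
t=1: input=2 -> V=14
t=2: input=4 -> V=0 FIRE
t=3: input=1 -> V=7
t=4: input=3 -> V=0 FIRE
t=5: input=0 -> V=0
t=6: input=2 -> V=14
t=7: input=2 -> V=0 FIRE
t=8: input=3 -> V=0 FIRE
t=9: input=1 -> V=7
t=10: input=2 -> V=18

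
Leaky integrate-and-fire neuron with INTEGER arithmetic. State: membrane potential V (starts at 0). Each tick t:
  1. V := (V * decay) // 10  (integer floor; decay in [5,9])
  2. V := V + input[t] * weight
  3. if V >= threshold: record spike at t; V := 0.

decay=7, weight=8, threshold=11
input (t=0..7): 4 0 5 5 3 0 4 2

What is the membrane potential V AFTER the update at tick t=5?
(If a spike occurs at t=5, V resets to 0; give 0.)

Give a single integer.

Answer: 0

Derivation:
t=0: input=4 -> V=0 FIRE
t=1: input=0 -> V=0
t=2: input=5 -> V=0 FIRE
t=3: input=5 -> V=0 FIRE
t=4: input=3 -> V=0 FIRE
t=5: input=0 -> V=0
t=6: input=4 -> V=0 FIRE
t=7: input=2 -> V=0 FIRE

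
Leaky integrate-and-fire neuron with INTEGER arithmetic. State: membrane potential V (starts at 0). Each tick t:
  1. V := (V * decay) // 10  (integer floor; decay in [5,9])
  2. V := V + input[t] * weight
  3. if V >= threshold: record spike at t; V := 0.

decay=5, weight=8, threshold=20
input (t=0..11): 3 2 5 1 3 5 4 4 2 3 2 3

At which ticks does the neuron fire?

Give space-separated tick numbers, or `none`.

t=0: input=3 -> V=0 FIRE
t=1: input=2 -> V=16
t=2: input=5 -> V=0 FIRE
t=3: input=1 -> V=8
t=4: input=3 -> V=0 FIRE
t=5: input=5 -> V=0 FIRE
t=6: input=4 -> V=0 FIRE
t=7: input=4 -> V=0 FIRE
t=8: input=2 -> V=16
t=9: input=3 -> V=0 FIRE
t=10: input=2 -> V=16
t=11: input=3 -> V=0 FIRE

Answer: 0 2 4 5 6 7 9 11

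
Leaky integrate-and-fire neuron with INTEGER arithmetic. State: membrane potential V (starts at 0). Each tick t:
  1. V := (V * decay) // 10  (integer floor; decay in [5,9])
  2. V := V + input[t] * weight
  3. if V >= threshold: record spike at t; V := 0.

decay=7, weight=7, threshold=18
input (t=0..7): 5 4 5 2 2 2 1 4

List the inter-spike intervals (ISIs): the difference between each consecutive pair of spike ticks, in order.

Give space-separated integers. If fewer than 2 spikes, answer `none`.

Answer: 1 1 2 3

Derivation:
t=0: input=5 -> V=0 FIRE
t=1: input=4 -> V=0 FIRE
t=2: input=5 -> V=0 FIRE
t=3: input=2 -> V=14
t=4: input=2 -> V=0 FIRE
t=5: input=2 -> V=14
t=6: input=1 -> V=16
t=7: input=4 -> V=0 FIRE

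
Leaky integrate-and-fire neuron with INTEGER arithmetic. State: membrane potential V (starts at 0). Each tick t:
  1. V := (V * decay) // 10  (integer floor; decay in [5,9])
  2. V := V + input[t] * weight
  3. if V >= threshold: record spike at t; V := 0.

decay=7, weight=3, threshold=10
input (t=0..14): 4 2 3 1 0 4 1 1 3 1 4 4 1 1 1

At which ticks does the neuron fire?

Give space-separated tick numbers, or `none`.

t=0: input=4 -> V=0 FIRE
t=1: input=2 -> V=6
t=2: input=3 -> V=0 FIRE
t=3: input=1 -> V=3
t=4: input=0 -> V=2
t=5: input=4 -> V=0 FIRE
t=6: input=1 -> V=3
t=7: input=1 -> V=5
t=8: input=3 -> V=0 FIRE
t=9: input=1 -> V=3
t=10: input=4 -> V=0 FIRE
t=11: input=4 -> V=0 FIRE
t=12: input=1 -> V=3
t=13: input=1 -> V=5
t=14: input=1 -> V=6

Answer: 0 2 5 8 10 11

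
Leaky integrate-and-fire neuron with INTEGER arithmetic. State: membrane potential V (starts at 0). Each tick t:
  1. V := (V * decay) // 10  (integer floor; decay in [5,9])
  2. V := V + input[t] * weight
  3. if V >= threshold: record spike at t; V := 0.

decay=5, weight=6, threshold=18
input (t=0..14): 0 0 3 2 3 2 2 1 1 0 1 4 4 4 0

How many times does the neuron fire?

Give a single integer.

Answer: 6

Derivation:
t=0: input=0 -> V=0
t=1: input=0 -> V=0
t=2: input=3 -> V=0 FIRE
t=3: input=2 -> V=12
t=4: input=3 -> V=0 FIRE
t=5: input=2 -> V=12
t=6: input=2 -> V=0 FIRE
t=7: input=1 -> V=6
t=8: input=1 -> V=9
t=9: input=0 -> V=4
t=10: input=1 -> V=8
t=11: input=4 -> V=0 FIRE
t=12: input=4 -> V=0 FIRE
t=13: input=4 -> V=0 FIRE
t=14: input=0 -> V=0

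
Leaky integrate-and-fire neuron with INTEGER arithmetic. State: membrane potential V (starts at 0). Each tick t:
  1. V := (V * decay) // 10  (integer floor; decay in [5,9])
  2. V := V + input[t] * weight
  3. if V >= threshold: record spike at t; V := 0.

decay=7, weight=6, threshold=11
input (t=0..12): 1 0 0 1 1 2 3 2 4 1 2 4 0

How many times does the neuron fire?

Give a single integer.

Answer: 6

Derivation:
t=0: input=1 -> V=6
t=1: input=0 -> V=4
t=2: input=0 -> V=2
t=3: input=1 -> V=7
t=4: input=1 -> V=10
t=5: input=2 -> V=0 FIRE
t=6: input=3 -> V=0 FIRE
t=7: input=2 -> V=0 FIRE
t=8: input=4 -> V=0 FIRE
t=9: input=1 -> V=6
t=10: input=2 -> V=0 FIRE
t=11: input=4 -> V=0 FIRE
t=12: input=0 -> V=0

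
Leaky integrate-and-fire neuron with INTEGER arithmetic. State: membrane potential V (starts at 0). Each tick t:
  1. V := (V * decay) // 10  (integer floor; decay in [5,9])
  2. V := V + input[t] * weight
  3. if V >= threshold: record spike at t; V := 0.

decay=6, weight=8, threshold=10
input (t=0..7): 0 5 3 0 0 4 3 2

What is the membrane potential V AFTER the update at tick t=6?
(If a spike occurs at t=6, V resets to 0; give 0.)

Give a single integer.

t=0: input=0 -> V=0
t=1: input=5 -> V=0 FIRE
t=2: input=3 -> V=0 FIRE
t=3: input=0 -> V=0
t=4: input=0 -> V=0
t=5: input=4 -> V=0 FIRE
t=6: input=3 -> V=0 FIRE
t=7: input=2 -> V=0 FIRE

Answer: 0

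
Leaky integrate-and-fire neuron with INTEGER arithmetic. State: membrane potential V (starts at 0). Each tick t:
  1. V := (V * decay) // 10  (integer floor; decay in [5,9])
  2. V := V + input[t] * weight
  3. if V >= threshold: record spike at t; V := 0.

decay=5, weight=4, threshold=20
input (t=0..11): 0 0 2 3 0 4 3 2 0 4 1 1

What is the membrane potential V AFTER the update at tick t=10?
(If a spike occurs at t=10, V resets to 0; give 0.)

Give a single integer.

t=0: input=0 -> V=0
t=1: input=0 -> V=0
t=2: input=2 -> V=8
t=3: input=3 -> V=16
t=4: input=0 -> V=8
t=5: input=4 -> V=0 FIRE
t=6: input=3 -> V=12
t=7: input=2 -> V=14
t=8: input=0 -> V=7
t=9: input=4 -> V=19
t=10: input=1 -> V=13
t=11: input=1 -> V=10

Answer: 13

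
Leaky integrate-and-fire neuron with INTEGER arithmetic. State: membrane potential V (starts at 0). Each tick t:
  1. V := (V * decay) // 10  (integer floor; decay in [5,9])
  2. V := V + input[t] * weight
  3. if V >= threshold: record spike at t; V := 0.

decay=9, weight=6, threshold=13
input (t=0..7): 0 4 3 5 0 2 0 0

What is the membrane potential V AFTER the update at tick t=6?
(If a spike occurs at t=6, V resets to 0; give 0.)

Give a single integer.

t=0: input=0 -> V=0
t=1: input=4 -> V=0 FIRE
t=2: input=3 -> V=0 FIRE
t=3: input=5 -> V=0 FIRE
t=4: input=0 -> V=0
t=5: input=2 -> V=12
t=6: input=0 -> V=10
t=7: input=0 -> V=9

Answer: 10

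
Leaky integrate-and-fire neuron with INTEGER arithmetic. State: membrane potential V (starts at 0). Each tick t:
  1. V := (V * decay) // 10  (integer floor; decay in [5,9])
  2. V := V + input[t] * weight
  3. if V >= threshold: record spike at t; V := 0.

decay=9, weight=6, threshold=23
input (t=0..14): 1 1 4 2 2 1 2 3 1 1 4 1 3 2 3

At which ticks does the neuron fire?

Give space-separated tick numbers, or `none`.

t=0: input=1 -> V=6
t=1: input=1 -> V=11
t=2: input=4 -> V=0 FIRE
t=3: input=2 -> V=12
t=4: input=2 -> V=22
t=5: input=1 -> V=0 FIRE
t=6: input=2 -> V=12
t=7: input=3 -> V=0 FIRE
t=8: input=1 -> V=6
t=9: input=1 -> V=11
t=10: input=4 -> V=0 FIRE
t=11: input=1 -> V=6
t=12: input=3 -> V=0 FIRE
t=13: input=2 -> V=12
t=14: input=3 -> V=0 FIRE

Answer: 2 5 7 10 12 14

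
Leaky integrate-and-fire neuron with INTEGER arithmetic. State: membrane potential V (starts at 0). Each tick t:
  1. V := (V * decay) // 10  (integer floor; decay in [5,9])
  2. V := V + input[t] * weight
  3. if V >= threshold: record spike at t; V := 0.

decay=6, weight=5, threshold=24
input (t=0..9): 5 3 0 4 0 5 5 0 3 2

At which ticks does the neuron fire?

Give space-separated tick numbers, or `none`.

t=0: input=5 -> V=0 FIRE
t=1: input=3 -> V=15
t=2: input=0 -> V=9
t=3: input=4 -> V=0 FIRE
t=4: input=0 -> V=0
t=5: input=5 -> V=0 FIRE
t=6: input=5 -> V=0 FIRE
t=7: input=0 -> V=0
t=8: input=3 -> V=15
t=9: input=2 -> V=19

Answer: 0 3 5 6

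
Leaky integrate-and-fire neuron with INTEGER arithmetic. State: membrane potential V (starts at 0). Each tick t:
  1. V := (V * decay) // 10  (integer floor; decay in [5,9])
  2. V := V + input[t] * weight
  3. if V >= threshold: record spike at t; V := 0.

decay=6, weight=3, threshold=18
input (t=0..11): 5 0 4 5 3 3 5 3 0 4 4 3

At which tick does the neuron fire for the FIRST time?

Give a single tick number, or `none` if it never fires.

t=0: input=5 -> V=15
t=1: input=0 -> V=9
t=2: input=4 -> V=17
t=3: input=5 -> V=0 FIRE
t=4: input=3 -> V=9
t=5: input=3 -> V=14
t=6: input=5 -> V=0 FIRE
t=7: input=3 -> V=9
t=8: input=0 -> V=5
t=9: input=4 -> V=15
t=10: input=4 -> V=0 FIRE
t=11: input=3 -> V=9

Answer: 3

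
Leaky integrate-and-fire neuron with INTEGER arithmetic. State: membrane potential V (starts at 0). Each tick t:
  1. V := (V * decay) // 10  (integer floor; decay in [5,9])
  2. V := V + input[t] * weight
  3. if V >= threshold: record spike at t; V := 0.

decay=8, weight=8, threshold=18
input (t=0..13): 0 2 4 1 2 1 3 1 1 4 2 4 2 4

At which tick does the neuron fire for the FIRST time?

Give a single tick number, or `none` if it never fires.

t=0: input=0 -> V=0
t=1: input=2 -> V=16
t=2: input=4 -> V=0 FIRE
t=3: input=1 -> V=8
t=4: input=2 -> V=0 FIRE
t=5: input=1 -> V=8
t=6: input=3 -> V=0 FIRE
t=7: input=1 -> V=8
t=8: input=1 -> V=14
t=9: input=4 -> V=0 FIRE
t=10: input=2 -> V=16
t=11: input=4 -> V=0 FIRE
t=12: input=2 -> V=16
t=13: input=4 -> V=0 FIRE

Answer: 2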